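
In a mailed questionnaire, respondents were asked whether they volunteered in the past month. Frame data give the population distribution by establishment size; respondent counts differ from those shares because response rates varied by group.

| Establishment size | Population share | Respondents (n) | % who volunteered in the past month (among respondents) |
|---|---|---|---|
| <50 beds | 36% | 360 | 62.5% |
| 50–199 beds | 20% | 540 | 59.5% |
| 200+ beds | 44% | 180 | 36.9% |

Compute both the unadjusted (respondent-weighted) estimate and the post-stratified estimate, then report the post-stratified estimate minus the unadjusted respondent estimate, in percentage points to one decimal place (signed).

Unadjusted (pooled respondent) estimate weights by respondent counts:
  (360/1080)×62.5 + (540/1080)×59.5 + (180/1080)×36.9 = 56.7333%
Post-stratifying to population shares instead:
  0.36×62.5 + 0.2×59.5 + 0.44×36.9 = 50.636%
Difference = 50.636 − 56.7333 = -6.0973 pp.

-6.1 percentage points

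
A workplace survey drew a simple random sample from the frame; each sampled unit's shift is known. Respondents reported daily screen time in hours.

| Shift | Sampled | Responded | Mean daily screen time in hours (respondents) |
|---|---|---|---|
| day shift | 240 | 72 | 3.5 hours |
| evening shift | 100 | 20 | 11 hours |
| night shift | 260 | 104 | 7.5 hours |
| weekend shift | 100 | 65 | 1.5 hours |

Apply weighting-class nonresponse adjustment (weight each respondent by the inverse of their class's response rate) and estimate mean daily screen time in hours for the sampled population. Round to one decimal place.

5.8

Class response rates: day shift 72/240 = 30%, evening shift 20/100 = 20%, night shift 104/260 = 40%, weekend shift 65/100 = 65%.
Weighting each respondent by the inverse class response rate inflates each class back to its sampled size, so the class weight is n_sampled:
  day shift: 240 × 3.5 = 840
  evening shift: 100 × 11 = 1100
  night shift: 260 × 7.5 = 1950
  weekend shift: 100 × 1.5 = 150
Adjusted estimate = 4040 / 700 = 5.77143 → 5.8.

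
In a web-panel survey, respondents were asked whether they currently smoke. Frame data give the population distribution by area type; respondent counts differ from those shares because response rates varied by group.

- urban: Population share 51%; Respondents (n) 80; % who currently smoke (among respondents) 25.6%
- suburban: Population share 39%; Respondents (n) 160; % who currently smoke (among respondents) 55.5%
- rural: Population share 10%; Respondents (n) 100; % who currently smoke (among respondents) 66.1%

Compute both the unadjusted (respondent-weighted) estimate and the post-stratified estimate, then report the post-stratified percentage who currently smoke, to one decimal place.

Without adjustment, the pooled respondent share is:
  (80/340)×25.6 + (160/340)×55.5 + (100/340)×66.1 = 51.5824%
Reweighting by population area type shares:
  0.51×25.6 + 0.39×55.5 + 0.1×66.1 = 41.311%

41.3%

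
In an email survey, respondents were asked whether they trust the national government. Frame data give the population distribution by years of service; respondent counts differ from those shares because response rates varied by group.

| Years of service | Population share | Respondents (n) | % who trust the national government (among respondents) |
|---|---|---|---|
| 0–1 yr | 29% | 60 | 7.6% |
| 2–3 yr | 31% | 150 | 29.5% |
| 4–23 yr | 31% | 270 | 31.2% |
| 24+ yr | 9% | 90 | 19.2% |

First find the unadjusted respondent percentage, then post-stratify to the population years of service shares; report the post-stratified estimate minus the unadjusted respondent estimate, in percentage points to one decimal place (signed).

Naive respondent-only estimate (weights = respondent counts):
  (60/570)×7.6 + (150/570)×29.5 + (270/570)×31.2 + (90/570)×19.2 = 26.3737%
Reweighting by population years of service shares:
  0.29×7.6 + 0.31×29.5 + 0.31×31.2 + 0.09×19.2 = 22.749%
Difference = 22.749 − 26.3737 = -3.6247 pp.

-3.6 percentage points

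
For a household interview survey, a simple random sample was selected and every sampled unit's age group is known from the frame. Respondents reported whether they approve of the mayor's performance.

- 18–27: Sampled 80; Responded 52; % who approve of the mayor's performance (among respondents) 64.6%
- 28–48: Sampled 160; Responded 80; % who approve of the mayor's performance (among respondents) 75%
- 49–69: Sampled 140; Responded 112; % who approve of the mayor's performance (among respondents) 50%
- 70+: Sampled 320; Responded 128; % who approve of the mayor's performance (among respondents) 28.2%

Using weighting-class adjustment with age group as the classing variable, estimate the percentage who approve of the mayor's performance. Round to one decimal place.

47.4%

Class response rates: 18–27 52/80 = 65%, 28–48 80/160 = 50%, 49–69 112/140 = 80%, 70+ 128/320 = 40%.
With weight = n_sampled/n_responded per class, the weighted class total is n_sampled:
  18–27: 80 × 64.6 = 5168
  28–48: 160 × 75 = 12,000
  49–69: 140 × 50 = 7000
  70+: 320 × 28.2 = 9024
Adjusted estimate = 33,192 / 700 = 47.4171 → 47.4%.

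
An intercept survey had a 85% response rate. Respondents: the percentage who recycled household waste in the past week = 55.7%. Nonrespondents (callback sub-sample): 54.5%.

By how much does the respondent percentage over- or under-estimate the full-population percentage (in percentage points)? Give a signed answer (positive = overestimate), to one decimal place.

+0.2 percentage points

Nonresponse fraction = 1 − 0.85 = 0.15.
Bias = (nonresponse fraction) × (respondent percentage − nonrespondent percentage)
     = 0.15 × (55.7 − 54.5) = 0.15 × 1.2 = 0.18.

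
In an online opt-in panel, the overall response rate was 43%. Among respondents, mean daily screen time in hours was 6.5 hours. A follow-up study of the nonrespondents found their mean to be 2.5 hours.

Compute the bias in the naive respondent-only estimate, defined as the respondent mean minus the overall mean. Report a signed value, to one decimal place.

Nonresponse fraction = 1 − 0.43 = 0.57.
Bias = (nonresponse fraction) × (respondent mean − nonrespondent mean)
     = 0.57 × (6.5 − 2.5) = 0.57 × 4 = 2.28.

+2.3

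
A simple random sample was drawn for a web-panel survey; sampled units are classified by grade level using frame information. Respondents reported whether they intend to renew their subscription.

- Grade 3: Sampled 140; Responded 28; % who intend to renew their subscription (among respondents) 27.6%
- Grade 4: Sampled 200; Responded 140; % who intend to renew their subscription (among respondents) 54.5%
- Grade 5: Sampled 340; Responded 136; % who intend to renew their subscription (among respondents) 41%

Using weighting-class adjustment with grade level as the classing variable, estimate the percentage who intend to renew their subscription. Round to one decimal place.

Response rates by class: Grade 3 28/140 = 20%, Grade 4 140/200 = 70%, Grade 5 136/340 = 40%.
With weight = n_sampled/n_responded per class, the weighted class total is n_sampled:
  Grade 3: 140 × 27.6 = 3864
  Grade 4: 200 × 54.5 = 10,900
  Grade 5: 340 × 41 = 13,940
Adjusted estimate = 28,704 / 680 = 42.2118 → 42.2%.

42.2%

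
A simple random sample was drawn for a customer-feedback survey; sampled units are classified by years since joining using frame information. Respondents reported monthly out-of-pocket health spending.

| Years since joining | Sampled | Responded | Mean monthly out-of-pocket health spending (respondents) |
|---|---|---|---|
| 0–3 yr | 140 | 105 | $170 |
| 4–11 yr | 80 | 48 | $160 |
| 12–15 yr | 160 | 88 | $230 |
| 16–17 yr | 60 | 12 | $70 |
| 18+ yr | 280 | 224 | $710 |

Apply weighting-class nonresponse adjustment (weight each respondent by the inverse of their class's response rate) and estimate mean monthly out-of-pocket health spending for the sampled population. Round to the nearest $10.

$380

Class response rates: 0–3 yr 105/140 = 75%, 4–11 yr 48/80 = 60%, 12–15 yr 88/160 = 55%, 16–17 yr 12/60 = 20%, 18+ yr 224/280 = 80%.
Inverse-response-rate weighting restores each class to its sampled count, so class totals weight by n_sampled:
  0–3 yr: 140 × 170 = 23,800
  4–11 yr: 80 × 160 = 12,800
  12–15 yr: 160 × 230 = 36,800
  16–17 yr: 60 × 70 = 4200
  18+ yr: 280 × 710 = 198,800
Adjusted estimate = 276,400 / 720 = 383.889 → $380.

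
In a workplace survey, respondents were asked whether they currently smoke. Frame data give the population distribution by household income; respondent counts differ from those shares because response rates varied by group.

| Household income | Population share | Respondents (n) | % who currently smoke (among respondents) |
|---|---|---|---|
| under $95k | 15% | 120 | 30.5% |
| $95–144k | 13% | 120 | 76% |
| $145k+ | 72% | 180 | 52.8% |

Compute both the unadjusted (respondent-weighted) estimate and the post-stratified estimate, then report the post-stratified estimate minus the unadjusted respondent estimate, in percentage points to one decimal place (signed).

-0.6 percentage points

Unadjusted (pooled respondent) estimate weights by respondent counts:
  (120/420)×30.5 + (120/420)×76 + (180/420)×52.8 = 53.0571%
Reweighting by population household income shares:
  0.15×30.5 + 0.13×76 + 0.72×52.8 = 52.471%
Difference = 52.471 − 53.0571 = -0.5861 pp.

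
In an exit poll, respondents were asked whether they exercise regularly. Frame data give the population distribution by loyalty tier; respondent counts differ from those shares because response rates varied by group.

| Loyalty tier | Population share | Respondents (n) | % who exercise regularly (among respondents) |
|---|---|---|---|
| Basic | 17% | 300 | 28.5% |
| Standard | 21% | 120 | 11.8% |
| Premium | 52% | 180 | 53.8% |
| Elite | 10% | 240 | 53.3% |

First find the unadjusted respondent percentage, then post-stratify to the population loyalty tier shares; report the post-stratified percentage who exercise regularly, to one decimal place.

Without adjustment, the pooled respondent share is:
  (300/840)×28.5 + (120/840)×11.8 + (180/840)×53.8 + (240/840)×53.3 = 38.6214%
Post-stratified estimate weights by population shares:
  0.17×28.5 + 0.21×11.8 + 0.52×53.8 + 0.1×53.3 = 40.629%

40.6%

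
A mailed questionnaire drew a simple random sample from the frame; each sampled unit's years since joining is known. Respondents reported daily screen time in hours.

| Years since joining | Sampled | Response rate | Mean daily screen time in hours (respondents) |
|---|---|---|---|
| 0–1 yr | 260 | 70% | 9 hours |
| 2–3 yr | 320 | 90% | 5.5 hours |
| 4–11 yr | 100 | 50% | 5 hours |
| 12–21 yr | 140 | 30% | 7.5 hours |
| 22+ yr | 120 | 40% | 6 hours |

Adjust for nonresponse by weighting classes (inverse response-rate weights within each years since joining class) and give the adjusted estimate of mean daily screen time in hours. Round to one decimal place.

6.8

Weighting each respondent by the inverse class response rate inflates each class back to its sampled size, so the class weight is n_sampled:
  0–1 yr: 260 × 9 = 2340
  2–3 yr: 320 × 5.5 = 1760
  4–11 yr: 100 × 5 = 500
  12–21 yr: 140 × 7.5 = 1050
  22+ yr: 120 × 6 = 720
Adjusted estimate = 6370 / 940 = 6.7766 → 6.8.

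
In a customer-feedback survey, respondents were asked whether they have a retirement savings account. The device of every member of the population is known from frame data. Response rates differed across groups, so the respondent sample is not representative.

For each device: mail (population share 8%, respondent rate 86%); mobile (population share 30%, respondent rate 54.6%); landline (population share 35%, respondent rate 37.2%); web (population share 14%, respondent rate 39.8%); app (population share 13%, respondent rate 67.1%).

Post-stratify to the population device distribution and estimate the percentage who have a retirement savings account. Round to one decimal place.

50.6%

Weight each group's respondent value by its population share:
  mail: 0.08 × 86 = 6.88
  mobile: 0.3 × 54.6 = 16.38
  landline: 0.35 × 37.2 = 13.02
  web: 0.14 × 39.8 = 5.572
  app: 0.13 × 67.1 = 8.723
Post-stratified estimate = 50.575 → 50.6%.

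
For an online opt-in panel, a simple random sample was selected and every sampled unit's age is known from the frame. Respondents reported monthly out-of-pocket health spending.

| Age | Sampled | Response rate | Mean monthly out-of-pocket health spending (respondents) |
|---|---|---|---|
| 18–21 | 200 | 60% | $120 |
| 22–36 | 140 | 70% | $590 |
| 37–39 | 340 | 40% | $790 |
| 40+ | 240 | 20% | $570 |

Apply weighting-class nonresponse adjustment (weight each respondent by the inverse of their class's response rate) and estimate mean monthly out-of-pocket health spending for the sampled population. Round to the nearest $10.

$560

Inverse-response-rate weighting restores each class to its sampled count, so class totals weight by n_sampled:
  18–21: 200 × 120 = 24,000
  22–36: 140 × 590 = 82,600
  37–39: 340 × 790 = 268,600
  40+: 240 × 570 = 136,800
Adjusted estimate = 512,000 / 920 = 556.522 → $560.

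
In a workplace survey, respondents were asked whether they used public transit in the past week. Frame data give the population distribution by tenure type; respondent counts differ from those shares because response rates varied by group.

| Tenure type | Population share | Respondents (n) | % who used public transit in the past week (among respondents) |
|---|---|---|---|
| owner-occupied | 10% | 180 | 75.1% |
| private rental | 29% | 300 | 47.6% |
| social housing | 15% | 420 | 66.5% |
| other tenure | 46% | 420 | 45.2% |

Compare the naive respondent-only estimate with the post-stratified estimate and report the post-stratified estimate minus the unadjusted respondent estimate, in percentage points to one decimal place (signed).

Without adjustment, the pooled respondent share is:
  (180/1320)×75.1 + (300/1320)×47.6 + (420/1320)×66.5 + (420/1320)×45.2 = 56.6%
Reweighting by population tenure type shares:
  0.1×75.1 + 0.29×47.6 + 0.15×66.5 + 0.46×45.2 = 52.081%
Difference = 52.081 − 56.6 = -4.519 pp.

-4.5 percentage points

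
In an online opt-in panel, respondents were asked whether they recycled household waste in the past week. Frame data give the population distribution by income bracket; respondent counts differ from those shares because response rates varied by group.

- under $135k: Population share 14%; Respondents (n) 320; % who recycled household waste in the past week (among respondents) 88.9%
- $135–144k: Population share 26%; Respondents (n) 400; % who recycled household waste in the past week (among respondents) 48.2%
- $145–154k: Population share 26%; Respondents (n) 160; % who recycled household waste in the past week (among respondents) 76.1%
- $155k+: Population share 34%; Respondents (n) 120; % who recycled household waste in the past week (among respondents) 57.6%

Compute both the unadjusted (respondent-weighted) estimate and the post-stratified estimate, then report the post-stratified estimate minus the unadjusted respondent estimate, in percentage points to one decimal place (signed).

Unadjusted (pooled respondent) estimate weights by respondent counts:
  (320/1000)×88.9 + (400/1000)×48.2 + (160/1000)×76.1 + (120/1000)×57.6 = 66.816%
Post-stratified estimate weights by population shares:
  0.14×88.9 + 0.26×48.2 + 0.26×76.1 + 0.34×57.6 = 64.348%
Difference = 64.348 − 66.816 = -2.468 pp.

-2.5 percentage points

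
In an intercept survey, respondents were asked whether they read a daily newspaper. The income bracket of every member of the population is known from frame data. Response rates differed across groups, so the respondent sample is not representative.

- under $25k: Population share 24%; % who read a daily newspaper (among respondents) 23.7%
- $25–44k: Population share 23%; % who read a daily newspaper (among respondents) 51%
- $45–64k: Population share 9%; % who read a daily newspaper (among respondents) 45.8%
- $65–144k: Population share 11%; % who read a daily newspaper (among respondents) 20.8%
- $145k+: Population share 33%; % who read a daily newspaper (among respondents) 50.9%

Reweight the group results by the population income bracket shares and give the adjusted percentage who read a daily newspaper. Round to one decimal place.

40.6%

Post-stratification weights by population share, not respondent share:
  under $25k: 0.24 × 23.7 = 5.688
  $25–44k: 0.23 × 51 = 11.73
  $45–64k: 0.09 × 45.8 = 4.122
  $65–144k: 0.11 × 20.8 = 2.288
  $145k+: 0.33 × 50.9 = 16.797
Post-stratified estimate = 40.625 → 40.6%.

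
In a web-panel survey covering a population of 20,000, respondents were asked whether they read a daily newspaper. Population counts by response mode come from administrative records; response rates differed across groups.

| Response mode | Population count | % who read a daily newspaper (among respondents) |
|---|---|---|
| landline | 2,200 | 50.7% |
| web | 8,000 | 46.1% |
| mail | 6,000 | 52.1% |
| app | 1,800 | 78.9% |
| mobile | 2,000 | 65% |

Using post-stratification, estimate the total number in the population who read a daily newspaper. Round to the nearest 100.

Apply each group's respondent rate to its population count:
  landline: 2,200 × 50.7% = 1115.4
  web: 8,000 × 46.1% = 3688
  mail: 6,000 × 52.1% = 3126
  app: 1,800 × 78.9% = 1420.2
  mobile: 2,000 × 65% = 1300
Estimated total = 10649.6 → 10,600.

10,600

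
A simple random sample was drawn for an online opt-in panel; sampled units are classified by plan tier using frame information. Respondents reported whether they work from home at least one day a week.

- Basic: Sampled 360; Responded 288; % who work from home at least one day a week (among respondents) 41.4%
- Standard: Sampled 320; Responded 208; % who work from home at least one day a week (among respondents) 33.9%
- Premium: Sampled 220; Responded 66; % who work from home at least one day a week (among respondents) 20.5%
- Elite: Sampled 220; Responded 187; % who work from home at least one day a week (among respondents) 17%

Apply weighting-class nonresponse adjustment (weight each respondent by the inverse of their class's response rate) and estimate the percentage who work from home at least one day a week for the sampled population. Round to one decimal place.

30.4%

Class response rates: Basic 288/360 = 80%, Standard 208/320 = 65%, Premium 66/220 = 30%, Elite 187/220 = 85%.
With weight = n_sampled/n_responded per class, the weighted class total is n_sampled:
  Basic: 360 × 41.4 = 14,904
  Standard: 320 × 33.9 = 10,848
  Premium: 220 × 20.5 = 4510
  Elite: 220 × 17 = 3740
Adjusted estimate = 34,002 / 1,120 = 30.3589 → 30.4%.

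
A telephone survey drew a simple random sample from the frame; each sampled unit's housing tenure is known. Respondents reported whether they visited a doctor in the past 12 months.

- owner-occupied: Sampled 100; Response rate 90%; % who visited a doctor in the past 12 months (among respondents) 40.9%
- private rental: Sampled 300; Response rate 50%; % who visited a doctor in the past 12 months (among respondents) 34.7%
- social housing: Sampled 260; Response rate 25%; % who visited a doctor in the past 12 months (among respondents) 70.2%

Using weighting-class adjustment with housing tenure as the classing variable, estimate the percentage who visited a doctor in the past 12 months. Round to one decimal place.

Each respondent's weight = sampled/responded in their class; summing within a class gives n_sampled, so:
  owner-occupied: 100 × 40.9 = 4090
  private rental: 300 × 34.7 = 10,410
  social housing: 260 × 70.2 = 18,252
Adjusted estimate = 32,752 / 660 = 49.6242 → 49.6%.

49.6%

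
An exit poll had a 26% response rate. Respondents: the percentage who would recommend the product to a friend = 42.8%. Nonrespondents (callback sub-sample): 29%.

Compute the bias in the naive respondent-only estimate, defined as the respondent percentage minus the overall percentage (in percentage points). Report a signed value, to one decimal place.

+10.2 percentage points

Nonresponse fraction = 1 − 0.26 = 0.74.
Bias = (nonresponse fraction) × (respondent percentage − nonrespondent percentage)
     = 0.74 × (42.8 − 29) = 0.74 × 13.8 = 10.212.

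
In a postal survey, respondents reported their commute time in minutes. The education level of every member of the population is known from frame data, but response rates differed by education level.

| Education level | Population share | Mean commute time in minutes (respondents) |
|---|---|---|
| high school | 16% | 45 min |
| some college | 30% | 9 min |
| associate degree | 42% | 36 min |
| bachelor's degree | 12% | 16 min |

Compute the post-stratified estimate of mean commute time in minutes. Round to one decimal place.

Each cell contributes population-share × respondent value:
  high school: 0.16 × 45 = 7.2
  some college: 0.3 × 9 = 2.7
  associate degree: 0.42 × 36 = 15.12
  bachelor's degree: 0.12 × 16 = 1.92
Post-stratified estimate = 26.94 → 26.9.

26.9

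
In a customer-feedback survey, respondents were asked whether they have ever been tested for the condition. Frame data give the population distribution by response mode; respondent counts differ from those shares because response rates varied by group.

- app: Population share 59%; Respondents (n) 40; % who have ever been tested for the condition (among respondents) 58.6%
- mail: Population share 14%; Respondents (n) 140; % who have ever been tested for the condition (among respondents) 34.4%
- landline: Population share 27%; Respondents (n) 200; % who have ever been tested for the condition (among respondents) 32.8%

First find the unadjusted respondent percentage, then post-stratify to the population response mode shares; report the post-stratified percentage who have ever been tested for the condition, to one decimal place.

48.2%

Naive respondent-only estimate (weights = respondent counts):
  (40/380)×58.6 + (140/380)×34.4 + (200/380)×32.8 = 36.1053%
Post-stratified estimate weights by population shares:
  0.59×58.6 + 0.14×34.4 + 0.27×32.8 = 48.246%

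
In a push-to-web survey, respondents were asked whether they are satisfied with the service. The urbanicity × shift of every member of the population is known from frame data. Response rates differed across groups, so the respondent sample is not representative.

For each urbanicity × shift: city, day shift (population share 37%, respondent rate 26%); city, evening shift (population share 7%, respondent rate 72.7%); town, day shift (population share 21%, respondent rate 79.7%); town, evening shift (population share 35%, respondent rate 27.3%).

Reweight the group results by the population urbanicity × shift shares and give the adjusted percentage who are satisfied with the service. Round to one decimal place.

Post-stratification weights by population share, not respondent share:
  city, day shift: 0.37 × 26 = 9.62
  city, evening shift: 0.07 × 72.7 = 5.089
  town, day shift: 0.21 × 79.7 = 16.737
  town, evening shift: 0.35 × 27.3 = 9.555
Post-stratified estimate = 41.001 → 41.0%.

41.0%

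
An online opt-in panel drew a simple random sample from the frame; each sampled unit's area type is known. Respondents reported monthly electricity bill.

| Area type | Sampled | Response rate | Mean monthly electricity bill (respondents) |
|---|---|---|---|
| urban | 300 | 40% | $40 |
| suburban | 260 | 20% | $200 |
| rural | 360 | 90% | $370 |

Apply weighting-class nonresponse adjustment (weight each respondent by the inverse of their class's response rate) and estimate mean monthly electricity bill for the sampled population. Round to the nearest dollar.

Weighting each respondent by the inverse class response rate inflates each class back to its sampled size, so the class weight is n_sampled:
  urban: 300 × 40 = 12,000
  suburban: 260 × 200 = 52,000
  rural: 360 × 370 = 133,200
Adjusted estimate = 197,200 / 920 = 214.348 → $214.

$214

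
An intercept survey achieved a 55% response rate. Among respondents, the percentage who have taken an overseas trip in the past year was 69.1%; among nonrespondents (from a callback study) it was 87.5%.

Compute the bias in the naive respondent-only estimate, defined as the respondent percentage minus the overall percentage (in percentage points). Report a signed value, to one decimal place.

-8.3 percentage points

Nonresponse fraction = 1 − 0.55 = 0.45.
Bias = (nonresponse fraction) × (respondent percentage − nonrespondent percentage)
     = 0.45 × (69.1 − 87.5) = 0.45 × -18.4 = -8.28.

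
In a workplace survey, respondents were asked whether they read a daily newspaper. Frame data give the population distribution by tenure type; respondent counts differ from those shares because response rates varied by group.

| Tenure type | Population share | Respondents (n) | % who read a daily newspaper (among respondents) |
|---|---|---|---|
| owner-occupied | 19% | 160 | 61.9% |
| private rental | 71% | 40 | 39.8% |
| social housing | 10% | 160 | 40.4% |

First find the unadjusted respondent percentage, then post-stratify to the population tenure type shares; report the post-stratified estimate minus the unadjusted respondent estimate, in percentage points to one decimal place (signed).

-5.8 percentage points

Naive respondent-only estimate (weights = respondent counts):
  (160/360)×61.9 + (40/360)×39.8 + (160/360)×40.4 = 49.8889%
Reweighting by population tenure type shares:
  0.19×61.9 + 0.71×39.8 + 0.1×40.4 = 44.059%
Difference = 44.059 − 49.8889 = -5.8299 pp.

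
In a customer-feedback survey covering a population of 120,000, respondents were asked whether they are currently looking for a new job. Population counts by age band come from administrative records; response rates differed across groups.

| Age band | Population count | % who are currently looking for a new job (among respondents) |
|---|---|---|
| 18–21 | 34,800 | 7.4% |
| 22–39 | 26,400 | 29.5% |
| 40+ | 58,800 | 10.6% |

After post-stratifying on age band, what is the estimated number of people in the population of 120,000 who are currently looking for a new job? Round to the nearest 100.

16,600

Apply each group's respondent rate to its population count:
  18–21: 34,800 × 7.4% = 2575.2
  22–39: 26,400 × 29.5% = 7788
  40+: 58,800 × 10.6% = 6232.8
Estimated total = 16,596 → 16,600.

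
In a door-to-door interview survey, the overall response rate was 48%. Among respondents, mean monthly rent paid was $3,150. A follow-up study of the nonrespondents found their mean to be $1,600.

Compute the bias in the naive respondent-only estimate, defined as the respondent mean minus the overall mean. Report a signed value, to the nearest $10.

Nonresponse fraction = 1 − 0.48 = 0.52.
Bias = (nonresponse fraction) × (respondent mean − nonrespondent mean)
     = 0.52 × (3150 − 1600) = 0.52 × 1550 = 806.

+$810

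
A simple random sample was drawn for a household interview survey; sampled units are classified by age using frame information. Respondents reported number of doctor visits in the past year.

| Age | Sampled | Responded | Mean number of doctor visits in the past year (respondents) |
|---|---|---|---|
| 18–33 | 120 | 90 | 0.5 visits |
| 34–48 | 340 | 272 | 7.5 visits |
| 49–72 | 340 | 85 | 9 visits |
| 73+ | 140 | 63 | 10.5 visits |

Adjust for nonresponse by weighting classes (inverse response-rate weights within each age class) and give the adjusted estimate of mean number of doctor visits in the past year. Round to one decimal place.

7.6

Response rates by class: 18–33 90/120 = 75%, 34–48 272/340 = 80%, 49–72 85/340 = 25%, 73+ 63/140 = 45%.
Inverse-response-rate weighting restores each class to its sampled count, so class totals weight by n_sampled:
  18–33: 120 × 0.5 = 60
  34–48: 340 × 7.5 = 2550
  49–72: 340 × 9 = 3060
  73+: 140 × 10.5 = 1470
Adjusted estimate = 7140 / 940 = 7.59574 → 7.6.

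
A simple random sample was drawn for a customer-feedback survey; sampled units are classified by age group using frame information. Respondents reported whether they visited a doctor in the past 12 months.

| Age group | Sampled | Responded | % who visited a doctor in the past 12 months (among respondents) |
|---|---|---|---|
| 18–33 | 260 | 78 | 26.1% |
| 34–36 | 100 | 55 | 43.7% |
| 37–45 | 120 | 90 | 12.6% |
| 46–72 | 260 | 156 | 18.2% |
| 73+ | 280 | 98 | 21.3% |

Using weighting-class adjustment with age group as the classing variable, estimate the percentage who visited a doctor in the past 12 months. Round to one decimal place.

22.9%

Response rates by class: 18–33 78/260 = 30%, 34–36 55/100 = 55%, 37–45 90/120 = 75%, 46–72 156/260 = 60%, 73+ 98/280 = 35%.
Weighting each respondent by the inverse class response rate inflates each class back to its sampled size, so the class weight is n_sampled:
  18–33: 260 × 26.1 = 6786
  34–36: 100 × 43.7 = 4370
  37–45: 120 × 12.6 = 1512
  46–72: 260 × 18.2 = 4732
  73+: 280 × 21.3 = 5964
Adjusted estimate = 23,364 / 1,020 = 22.9059 → 22.9%.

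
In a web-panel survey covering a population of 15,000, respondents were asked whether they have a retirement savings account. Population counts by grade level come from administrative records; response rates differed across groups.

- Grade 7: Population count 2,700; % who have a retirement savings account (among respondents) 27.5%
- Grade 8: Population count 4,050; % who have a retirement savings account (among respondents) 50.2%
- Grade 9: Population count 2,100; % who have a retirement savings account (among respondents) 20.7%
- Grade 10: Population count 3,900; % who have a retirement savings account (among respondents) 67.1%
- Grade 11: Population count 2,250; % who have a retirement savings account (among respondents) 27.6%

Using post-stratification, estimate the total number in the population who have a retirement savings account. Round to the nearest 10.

6,450

Estimated count per cell = population count × respondent percentage:
  Grade 7: 2,700 × 27.5% = 742.5
  Grade 8: 4,050 × 50.2% = 2033.1
  Grade 9: 2,100 × 20.7% = 434.7
  Grade 10: 3,900 × 67.1% = 2616.9
  Grade 11: 2,250 × 27.6% = 621
Estimated total = 6448.2 → 6,450.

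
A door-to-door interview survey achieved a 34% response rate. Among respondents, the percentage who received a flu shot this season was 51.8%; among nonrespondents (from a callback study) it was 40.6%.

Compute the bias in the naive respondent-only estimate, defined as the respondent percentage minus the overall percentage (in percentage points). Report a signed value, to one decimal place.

+7.4 percentage points

Nonresponse fraction = 1 − 0.34 = 0.66.
Bias = (nonresponse fraction) × (respondent percentage − nonrespondent percentage)
     = 0.66 × (51.8 − 40.6) = 0.66 × 11.2 = 7.392.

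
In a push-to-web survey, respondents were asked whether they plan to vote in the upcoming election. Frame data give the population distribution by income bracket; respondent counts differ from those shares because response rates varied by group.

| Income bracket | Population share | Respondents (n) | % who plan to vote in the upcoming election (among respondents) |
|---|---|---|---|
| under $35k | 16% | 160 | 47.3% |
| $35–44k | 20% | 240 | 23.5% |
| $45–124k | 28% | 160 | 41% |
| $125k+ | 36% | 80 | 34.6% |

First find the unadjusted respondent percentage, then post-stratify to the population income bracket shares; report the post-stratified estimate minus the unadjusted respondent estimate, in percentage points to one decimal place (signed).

+1.0 percentage points

Naive respondent-only estimate (weights = respondent counts):
  (160/640)×47.3 + (240/640)×23.5 + (160/640)×41 + (80/640)×34.6 = 35.2125%
Post-stratified estimate weights by population shares:
  0.16×47.3 + 0.2×23.5 + 0.28×41 + 0.36×34.6 = 36.204%
Difference = 36.204 − 35.2125 = 0.9915 pp.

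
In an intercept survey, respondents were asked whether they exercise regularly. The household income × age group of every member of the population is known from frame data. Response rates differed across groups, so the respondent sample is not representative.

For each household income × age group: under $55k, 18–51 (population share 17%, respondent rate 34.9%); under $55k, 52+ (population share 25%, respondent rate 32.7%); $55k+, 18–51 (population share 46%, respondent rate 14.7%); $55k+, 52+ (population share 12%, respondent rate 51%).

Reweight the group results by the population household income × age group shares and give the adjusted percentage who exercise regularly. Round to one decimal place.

Weight each group's respondent value by its population share:
  under $55k, 18–51: 0.17 × 34.9 = 5.933
  under $55k, 52+: 0.25 × 32.7 = 8.175
  $55k+, 18–51: 0.46 × 14.7 = 6.762
  $55k+, 52+: 0.12 × 51 = 6.12
Post-stratified estimate = 26.99 → 27.0%.

27.0%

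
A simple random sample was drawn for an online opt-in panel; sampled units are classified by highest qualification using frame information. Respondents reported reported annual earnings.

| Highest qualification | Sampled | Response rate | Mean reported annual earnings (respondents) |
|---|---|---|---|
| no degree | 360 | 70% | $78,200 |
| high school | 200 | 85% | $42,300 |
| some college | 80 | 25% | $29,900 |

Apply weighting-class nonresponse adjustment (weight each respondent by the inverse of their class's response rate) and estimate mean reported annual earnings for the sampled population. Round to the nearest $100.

$60,900

Weighting each respondent by the inverse class response rate inflates each class back to its sampled size, so the class weight is n_sampled:
  no degree: 360 × 78,200 = 28,152,000
  high school: 200 × 42,300 = 8,460,000
  some college: 80 × 29,900 = 2,392,000
Adjusted estimate = 39,004,000 / 640 = 60943.8 → $60,900.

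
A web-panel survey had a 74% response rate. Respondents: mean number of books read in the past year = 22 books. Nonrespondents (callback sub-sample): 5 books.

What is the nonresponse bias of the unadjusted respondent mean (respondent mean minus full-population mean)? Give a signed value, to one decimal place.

Nonresponse fraction = 1 − 0.74 = 0.26.
Bias = (nonresponse fraction) × (respondent mean − nonrespondent mean)
     = 0.26 × (22 − 5) = 0.26 × 17 = 4.42.

+4.4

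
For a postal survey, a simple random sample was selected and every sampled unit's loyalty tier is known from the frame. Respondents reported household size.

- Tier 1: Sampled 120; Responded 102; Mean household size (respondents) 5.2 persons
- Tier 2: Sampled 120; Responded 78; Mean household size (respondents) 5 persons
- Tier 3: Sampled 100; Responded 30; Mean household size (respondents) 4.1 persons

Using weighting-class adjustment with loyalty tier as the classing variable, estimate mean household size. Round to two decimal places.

4.81

Class response rates: Tier 1 102/120 = 85%, Tier 2 78/120 = 65%, Tier 3 30/100 = 30%.
Each respondent's weight = sampled/responded in their class; summing within a class gives n_sampled, so:
  Tier 1: 120 × 5.2 = 624
  Tier 2: 120 × 5 = 600
  Tier 3: 100 × 4.1 = 410
Adjusted estimate = 1634 / 340 = 4.80588 → 4.81.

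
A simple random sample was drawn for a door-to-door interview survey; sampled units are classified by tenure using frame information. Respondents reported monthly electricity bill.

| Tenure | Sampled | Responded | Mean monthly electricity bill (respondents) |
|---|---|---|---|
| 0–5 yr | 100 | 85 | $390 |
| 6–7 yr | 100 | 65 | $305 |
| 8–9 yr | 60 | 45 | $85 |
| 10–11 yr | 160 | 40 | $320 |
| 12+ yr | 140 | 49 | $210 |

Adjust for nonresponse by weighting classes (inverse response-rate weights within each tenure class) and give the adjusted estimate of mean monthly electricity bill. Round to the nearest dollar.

Class response rates: 0–5 yr 85/100 = 85%, 6–7 yr 65/100 = 65%, 8–9 yr 45/60 = 75%, 10–11 yr 40/160 = 25%, 12+ yr 49/140 = 35%.
Weighting each respondent by the inverse class response rate inflates each class back to its sampled size, so the class weight is n_sampled:
  0–5 yr: 100 × 390 = 39,000
  6–7 yr: 100 × 305 = 30,500
  8–9 yr: 60 × 85 = 5100
  10–11 yr: 160 × 320 = 51,200
  12+ yr: 140 × 210 = 29,400
Adjusted estimate = 155,200 / 560 = 277.143 → $277.

$277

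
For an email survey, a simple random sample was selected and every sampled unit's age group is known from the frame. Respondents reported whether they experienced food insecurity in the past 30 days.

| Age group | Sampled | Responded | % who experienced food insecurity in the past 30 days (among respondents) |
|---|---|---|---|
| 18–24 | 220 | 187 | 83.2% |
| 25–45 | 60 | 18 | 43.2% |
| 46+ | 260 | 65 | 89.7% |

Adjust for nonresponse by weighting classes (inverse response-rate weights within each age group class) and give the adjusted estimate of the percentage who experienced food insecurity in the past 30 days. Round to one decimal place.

81.9%

Class response rates: 18–24 187/220 = 85%, 25–45 18/60 = 30%, 46+ 65/260 = 25%.
Weighting each respondent by the inverse class response rate inflates each class back to its sampled size, so the class weight is n_sampled:
  18–24: 220 × 83.2 = 18,304
  25–45: 60 × 43.2 = 2592
  46+: 260 × 89.7 = 23,322
Adjusted estimate = 44,218 / 540 = 81.8852 → 81.9%.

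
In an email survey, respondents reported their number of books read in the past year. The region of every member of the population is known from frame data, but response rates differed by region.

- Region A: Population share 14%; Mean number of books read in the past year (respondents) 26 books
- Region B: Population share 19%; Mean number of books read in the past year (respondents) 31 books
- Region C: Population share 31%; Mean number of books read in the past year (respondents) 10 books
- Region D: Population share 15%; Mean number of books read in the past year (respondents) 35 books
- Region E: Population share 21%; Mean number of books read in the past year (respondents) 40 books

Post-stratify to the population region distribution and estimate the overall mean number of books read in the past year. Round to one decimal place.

Reweight to the known region distribution:
  Region A: 0.14 × 26 = 3.64
  Region B: 0.19 × 31 = 5.89
  Region C: 0.31 × 10 = 3.1
  Region D: 0.15 × 35 = 5.25
  Region E: 0.21 × 40 = 8.4
Post-stratified estimate = 26.28 → 26.3.

26.3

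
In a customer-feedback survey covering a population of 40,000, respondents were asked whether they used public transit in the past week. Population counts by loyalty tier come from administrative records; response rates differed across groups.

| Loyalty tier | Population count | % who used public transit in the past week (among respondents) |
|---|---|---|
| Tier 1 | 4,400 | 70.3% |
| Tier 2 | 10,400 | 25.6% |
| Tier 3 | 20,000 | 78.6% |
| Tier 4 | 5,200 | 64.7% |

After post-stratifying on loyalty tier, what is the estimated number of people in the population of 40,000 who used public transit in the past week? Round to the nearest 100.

24,800

Each cell contributes its population count × the respondent rate:
  Tier 1: 4,400 × 70.3% = 3093.2
  Tier 2: 10,400 × 25.6% = 2662.4
  Tier 3: 20,000 × 78.6% = 15,720
  Tier 4: 5,200 × 64.7% = 3364.4
Estimated total = 24,840 → 24,800.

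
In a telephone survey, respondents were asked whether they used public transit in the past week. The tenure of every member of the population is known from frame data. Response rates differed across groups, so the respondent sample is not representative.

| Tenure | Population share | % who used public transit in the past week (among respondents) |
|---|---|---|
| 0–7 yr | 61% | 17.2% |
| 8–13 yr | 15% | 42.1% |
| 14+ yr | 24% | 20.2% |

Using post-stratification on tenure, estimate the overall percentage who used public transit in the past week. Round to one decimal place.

Each cell contributes population-share × respondent value:
  0–7 yr: 0.61 × 17.2 = 10.492
  8–13 yr: 0.15 × 42.1 = 6.315
  14+ yr: 0.24 × 20.2 = 4.848
Post-stratified estimate = 21.655 → 21.7%.

21.7%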